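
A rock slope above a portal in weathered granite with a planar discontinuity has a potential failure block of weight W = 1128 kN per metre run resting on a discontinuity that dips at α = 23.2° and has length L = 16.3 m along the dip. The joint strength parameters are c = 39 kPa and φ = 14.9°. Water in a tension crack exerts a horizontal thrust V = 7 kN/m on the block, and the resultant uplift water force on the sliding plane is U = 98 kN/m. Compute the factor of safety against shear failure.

FS = 1.96

Resolving the block weight along and normal to the plane and applying the Mohr–Coulomb strength on the joint:
N' = W cosα − U − V sinα = 1128·cos23.2° − 98 − 7·sin23.2° = 936.0 kN/m
Driving force T = W sinα + V cosα = 1128·sin23.2° + 7·cos23.2° = 450.8 kN/m
Resisting force R = c·L + N'·tanφ = 39·16.3 + 936.0·tan14.9° = 635.7 + 249.1 = 884.8 kN/m
FS = R / T = 884.8 / 450.8 = 1.963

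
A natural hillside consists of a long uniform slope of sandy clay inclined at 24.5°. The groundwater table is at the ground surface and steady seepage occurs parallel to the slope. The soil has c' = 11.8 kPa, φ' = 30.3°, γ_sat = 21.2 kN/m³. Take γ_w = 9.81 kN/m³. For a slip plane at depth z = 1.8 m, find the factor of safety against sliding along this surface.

FS = 1.51

With seepage parallel to the slope and the water table at the surface, the effective normal stress on the slip plane uses the buoyant unit weight γ' = γ_sat − γ_w while the driving shear stress uses γ_sat:
FS = [c' + γ' z cos²β tanφ'] / [γ_sat z sinβ cosβ]
γ' = 21.2 − 9.81 = 11.39 kN/m³
Numerator = 11.8 + 11.39·1.8·cos²24.5°·tan30.3° = 11.8 + 11.39·1.8·0.8280·0.5844 = 21.720 kPa
Denominator = 21.2·1.8·sin24.5°·cos24.5° = 21.2·1.8·0.4147·0.9100 = 14.400 kPa
FS = 21.720 / 14.400 = 1.508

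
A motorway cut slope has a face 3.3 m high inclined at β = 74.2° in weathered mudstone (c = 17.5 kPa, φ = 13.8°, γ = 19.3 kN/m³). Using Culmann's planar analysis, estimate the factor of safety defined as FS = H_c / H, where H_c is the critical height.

FS = 2.03

H_c = (4c/γ) · sinβ cosφ / [1 − cos(β − φ)]
    = (4·17.5/19.3) · sin74.2°·cos13.8° / [1 − cos60.4°]
    = 3.627 · 0.9344 / 0.5061 = 6.70 m
FS = H_c / H = 6.70 / 3.3 = 2.029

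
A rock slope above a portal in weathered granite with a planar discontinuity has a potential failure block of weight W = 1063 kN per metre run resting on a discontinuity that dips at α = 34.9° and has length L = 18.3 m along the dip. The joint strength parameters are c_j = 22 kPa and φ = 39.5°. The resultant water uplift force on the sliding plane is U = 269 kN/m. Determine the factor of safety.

Resolving the block weight along and normal to the plane and applying the Mohr–Coulomb strength on the joint:
N' = W cosα − U = 1063·cos34.9° − 269 = 602.8 kN/m
Driving force T = W sinα = 1063·sin34.9° = 608.2 kN/m
Resisting force R = c_j·L + N'·tanφ = 22·18.3 + 602.8·tan39.5° = 402.6 + 496.9 = 899.5 kN/m
FS = R / T = 899.5 / 608.2 = 1.479

FS = 1.48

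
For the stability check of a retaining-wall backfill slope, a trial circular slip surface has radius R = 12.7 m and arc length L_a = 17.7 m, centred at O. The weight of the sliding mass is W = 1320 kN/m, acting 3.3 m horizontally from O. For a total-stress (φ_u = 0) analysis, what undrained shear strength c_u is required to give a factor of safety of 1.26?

c_u = 24.4 kPa

FS = c_u·L_a·R / (W·d), so c_u = FS·W·d / (L_a·R).
c_u = 1.26·1320·3.3 / (17.70·12.7) = 5488.6 / 224.79 = 24.42 kPa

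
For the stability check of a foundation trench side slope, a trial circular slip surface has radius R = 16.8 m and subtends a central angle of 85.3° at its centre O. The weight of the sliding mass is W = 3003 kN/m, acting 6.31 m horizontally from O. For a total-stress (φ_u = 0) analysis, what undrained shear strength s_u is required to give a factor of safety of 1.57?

FS = s_u·L_a·R / (W·d), so s_u = FS·W·d / (L_a·R).
Arc length L_a = R·θ = 16.8·(85.3°·π/180) = 16.8·1.4888 = 25.01 m
s_u = 1.57·3003·6.31 / (25.01·16.8) = 29749.8 / 420.19 = 70.80 kPa

s_u = 70.8 kPa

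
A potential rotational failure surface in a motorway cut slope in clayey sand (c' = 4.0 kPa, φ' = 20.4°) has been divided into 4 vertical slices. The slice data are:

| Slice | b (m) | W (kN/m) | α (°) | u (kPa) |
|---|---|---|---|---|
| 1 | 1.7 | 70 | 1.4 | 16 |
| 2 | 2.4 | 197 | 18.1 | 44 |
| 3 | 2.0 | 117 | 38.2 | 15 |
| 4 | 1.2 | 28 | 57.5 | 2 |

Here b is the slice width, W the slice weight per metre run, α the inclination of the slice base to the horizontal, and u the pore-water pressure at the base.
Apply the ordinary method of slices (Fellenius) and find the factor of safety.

Ordinary method of slices: FS = Σ[c'·Δl_i + (W_i cosα_i − u_i·Δl_i)·tanφ'] / Σ W_i sinα_i, with Δl_i = b_i / cosα_i.
Slice 1: Δl = 1.7/cos1.4° = 1.701 m; N'_1 = 70·cos1.4° − 16·1.701 = 42.8; c'Δl = 6.80; W sinα = 1.7
Slice 2: Δl = 2.4/cos18.1° = 2.525 m; N'_2 = 197·cos18.1° − 44·2.525 = 76.2; c'Δl = 10.10; W sinα = 61.2
Slice 3: Δl = 2.0/cos38.2° = 2.545 m; N'_3 = 117·cos38.2° − 15·2.545 = 53.8; c'Δl = 10.18; W sinα = 72.4
Slice 4: Δl = 1.2/cos57.5° = 2.233 m; N'_4 = 28·cos57.5° − 2·2.233 = 10.6; c'Δl = 8.93; W sinα = 23.6
Σc'Δl = 36.0 kN/m; ΣN' = 183.3 kN/m; ΣW sinα = 158.9 kN/m
Resisting = 36.0 + 183.3·tan20.4° = 36.0 + 68.2 = 104.2 kN/m
FS = 104.2 / 158.9 = 0.656

FS = 0.66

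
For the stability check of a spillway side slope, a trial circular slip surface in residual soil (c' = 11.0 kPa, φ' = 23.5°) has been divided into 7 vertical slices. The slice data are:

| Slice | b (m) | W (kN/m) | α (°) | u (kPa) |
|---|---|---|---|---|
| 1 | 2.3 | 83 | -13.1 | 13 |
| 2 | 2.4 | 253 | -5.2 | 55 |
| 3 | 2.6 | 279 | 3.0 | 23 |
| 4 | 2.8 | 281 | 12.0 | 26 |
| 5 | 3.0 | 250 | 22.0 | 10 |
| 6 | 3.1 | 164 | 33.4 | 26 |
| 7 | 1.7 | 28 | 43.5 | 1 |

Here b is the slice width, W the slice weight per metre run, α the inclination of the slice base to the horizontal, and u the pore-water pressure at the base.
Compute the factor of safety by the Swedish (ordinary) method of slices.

FS = 2.49

Ordinary method of slices: FS = Σ[c'·Δl_i + (W_i cosα_i − u_i·Δl_i)·tanφ'] / Σ W_i sinα_i, with Δl_i = b_i / cosα_i.
Slice 1: Δl = 2.3/cos(-13.1°) = 2.361 m; N'_1 = 83·cos(-13.1°) − 13·2.361 = 50.1; c'Δl = 25.98; W sinα = -18.8
Slice 2: Δl = 2.4/cos(-5.2°) = 2.410 m; N'_2 = 253·cos(-5.2°) − 55·2.410 = 119.4; c'Δl = 26.51; W sinα = -22.9
Slice 3: Δl = 2.6/cos3.0° = 2.604 m; N'_3 = 279·cos3.0° − 23·2.604 = 218.7; c'Δl = 28.64; W sinα = 14.6
Slice 4: Δl = 2.8/cos12.0° = 2.863 m; N'_4 = 281·cos12.0° − 26·2.863 = 200.4; c'Δl = 31.49; W sinα = 58.4
Slice 5: Δl = 3.0/cos22.0° = 3.236 m; N'_5 = 250·cos22.0° − 10·3.236 = 199.4; c'Δl = 35.59; W sinα = 93.7
Slice 6: Δl = 3.1/cos33.4° = 3.713 m; N'_6 = 164·cos33.4° − 26·3.713 = 40.4; c'Δl = 40.85; W sinα = 90.3
Slice 7: Δl = 1.7/cos43.5° = 2.344 m; N'_7 = 28·cos43.5° − 1·2.344 = 18.0; c'Δl = 25.78; W sinα = 19.3
Σc'Δl = 214.8 kN/m; ΣN' = 846.5 kN/m; ΣW sinα = 234.5 kN/m
Resisting = 214.8 + 846.5·tan23.5° = 214.8 + 368.1 = 582.9 kN/m
FS = 582.9 / 234.5 = 2.486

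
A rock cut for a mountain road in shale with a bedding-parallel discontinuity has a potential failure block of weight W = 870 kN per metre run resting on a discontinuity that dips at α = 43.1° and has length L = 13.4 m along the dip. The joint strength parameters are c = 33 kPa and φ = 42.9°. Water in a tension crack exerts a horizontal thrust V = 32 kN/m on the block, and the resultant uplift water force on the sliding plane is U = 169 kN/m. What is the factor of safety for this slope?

Resolving the block weight along and normal to the plane and applying the Mohr–Coulomb strength on the joint:
N' = W cosα − U − V sinα = 870·cos43.1° − 169 − 32·sin43.1° = 444.4 kN/m
Driving force T = W sinα + V cosα = 870·sin43.1° + 32·cos43.1° = 617.8 kN/m
Resisting force R = c·L + N'·tanφ = 33·13.4 + 444.4·tan42.9° = 442.2 + 412.9 = 855.1 kN/m
FS = R / T = 855.1 / 617.8 = 1.384

FS = 1.38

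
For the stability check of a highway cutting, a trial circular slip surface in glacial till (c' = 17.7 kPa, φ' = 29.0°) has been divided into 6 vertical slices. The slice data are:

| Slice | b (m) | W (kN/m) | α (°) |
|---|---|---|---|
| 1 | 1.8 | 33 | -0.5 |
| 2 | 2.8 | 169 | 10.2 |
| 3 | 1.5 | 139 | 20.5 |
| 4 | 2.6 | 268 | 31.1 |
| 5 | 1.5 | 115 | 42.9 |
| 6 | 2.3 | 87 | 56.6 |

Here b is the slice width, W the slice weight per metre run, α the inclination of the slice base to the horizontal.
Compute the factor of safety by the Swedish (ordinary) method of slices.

Ordinary method of slices: FS = Σ[c'·Δl_i + (W_i cosα_i)·tanφ'] / Σ W_i sinα_i, with Δl_i = b_i / cosα_i.
Slice 1: Δl = 1.8/cos(-0.5°) = 1.800 m; N'_1 = 33·cos(-0.5°) = 33.0; c'Δl = 31.86; W sinα = -0.3
Slice 2: Δl = 2.8/cos10.2° = 2.845 m; N'_2 = 169·cos10.2° = 166.3; c'Δl = 50.36; W sinα = 29.9
Slice 3: Δl = 1.5/cos20.5° = 1.601 m; N'_3 = 139·cos20.5° = 130.2; c'Δl = 28.35; W sinα = 48.7
Slice 4: Δl = 2.6/cos31.1° = 3.036 m; N'_4 = 268·cos31.1° = 229.5; c'Δl = 53.74; W sinα = 138.4
Slice 5: Δl = 1.5/cos42.9° = 2.048 m; N'_5 = 115·cos42.9° = 84.2; c'Δl = 36.24; W sinα = 78.3
Slice 6: Δl = 2.3/cos56.6° = 4.178 m; N'_6 = 87·cos56.6° = 47.9; c'Δl = 73.95; W sinα = 72.6
Σc'Δl = 274.5 kN/m; ΣN' = 691.1 kN/m; ΣW sinα = 367.7 kN/m
Resisting = 274.5 + 691.1·tan29.0° = 274.5 + 383.1 = 657.6 kN/m
FS = 657.6 / 367.7 = 1.789

FS = 1.79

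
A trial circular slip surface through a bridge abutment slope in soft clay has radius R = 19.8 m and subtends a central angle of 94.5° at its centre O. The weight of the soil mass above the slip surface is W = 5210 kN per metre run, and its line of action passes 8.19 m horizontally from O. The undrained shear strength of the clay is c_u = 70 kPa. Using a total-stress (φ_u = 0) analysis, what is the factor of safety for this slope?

FS = 1.06

Taking moments about the centre O, the resisting moment is provided by the undrained shear strength acting along the arc:
Arc length L_a = R·θ = 19.8·(94.5°·π/180) = 19.8·1.6493 = 32.66 m
M_R = c_u·L_a·R = 70·32.66·19.8 = 45262.4 kN·m/m
M_D = W·d = 5210·8.19 = 42669.9 kN·m/m
FS = M_R / M_D = 45262.4 / 42669.9 = 1.061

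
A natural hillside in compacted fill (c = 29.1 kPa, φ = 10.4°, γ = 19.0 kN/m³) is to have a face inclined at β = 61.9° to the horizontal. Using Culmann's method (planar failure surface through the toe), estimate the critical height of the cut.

H_c = 14.08 m

Culmann's analysis gives the critical failure plane at α_cr = (β + φ)/2 = (61.9 + 10.4)/2 = 36.1°, and the critical height
H_c = (4c/γ) · sinβ cosφ / [1 − cos(β − φ)]
    = (4·29.1/19.0) · sin61.9°·cos10.4° / [1 − cos(51.5°)]
    = 6.126 · 0.8821·0.9836 / [1 − 0.6225]
    = 6.126 · 0.8676 / 0.3775
    = 14.08 m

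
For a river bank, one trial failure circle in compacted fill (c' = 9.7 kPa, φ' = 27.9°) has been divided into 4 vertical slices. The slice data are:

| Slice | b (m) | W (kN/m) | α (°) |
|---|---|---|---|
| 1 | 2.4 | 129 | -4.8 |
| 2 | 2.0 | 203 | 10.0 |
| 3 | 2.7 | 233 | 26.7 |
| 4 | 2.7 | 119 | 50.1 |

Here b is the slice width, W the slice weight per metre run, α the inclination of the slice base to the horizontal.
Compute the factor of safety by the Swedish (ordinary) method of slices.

Ordinary method of slices: FS = Σ[c'·Δl_i + (W_i cosα_i)·tanφ'] / Σ W_i sinα_i, with Δl_i = b_i / cosα_i.
Slice 1: Δl = 2.4/cos(-4.8°) = 2.408 m; N'_1 = 129·cos(-4.8°) = 128.5; c'Δl = 23.36; W sinα = -10.8
Slice 2: Δl = 2.0/cos10.0° = 2.031 m; N'_2 = 203·cos10.0° = 199.9; c'Δl = 19.70; W sinα = 35.3
Slice 3: Δl = 2.7/cos26.7° = 3.022 m; N'_3 = 233·cos26.7° = 208.2; c'Δl = 29.32; W sinα = 104.7
Slice 4: Δl = 2.7/cos50.1° = 4.209 m; N'_4 = 119·cos50.1° = 76.3; c'Δl = 40.83; W sinα = 91.3
Σc'Δl = 113.2 kN/m; ΣN' = 613.0 kN/m; ΣW sinα = 220.4 kN/m
Resisting = 113.2 + 613.0·tan27.9° = 113.2 + 324.5 = 437.7 kN/m
FS = 437.7 / 220.4 = 1.986

FS = 1.99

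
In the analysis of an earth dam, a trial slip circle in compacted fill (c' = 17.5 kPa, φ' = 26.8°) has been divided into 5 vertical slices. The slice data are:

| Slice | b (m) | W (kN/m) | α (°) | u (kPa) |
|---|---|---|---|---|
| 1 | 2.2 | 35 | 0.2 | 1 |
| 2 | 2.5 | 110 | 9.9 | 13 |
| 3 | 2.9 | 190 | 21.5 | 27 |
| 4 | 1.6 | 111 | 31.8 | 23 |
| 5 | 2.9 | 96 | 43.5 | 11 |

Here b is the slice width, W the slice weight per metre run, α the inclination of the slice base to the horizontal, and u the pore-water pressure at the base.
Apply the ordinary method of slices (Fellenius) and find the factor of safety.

Ordinary method of slices: FS = Σ[c'·Δl_i + (W_i cosα_i − u_i·Δl_i)·tanφ'] / Σ W_i sinα_i, with Δl_i = b_i / cosα_i.
Slice 1: Δl = 2.2/cos0.2° = 2.200 m; N'_1 = 35·cos0.2° − 1·2.200 = 32.8; c'Δl = 38.50; W sinα = 0.1
Slice 2: Δl = 2.5/cos9.9° = 2.538 m; N'_2 = 110·cos9.9° − 13·2.538 = 75.4; c'Δl = 44.41; W sinα = 18.9
Slice 3: Δl = 2.9/cos21.5° = 3.117 m; N'_3 = 190·cos21.5° − 27·3.117 = 92.6; c'Δl = 54.55; W sinα = 69.6
Slice 4: Δl = 1.6/cos31.8° = 1.883 m; N'_4 = 111·cos31.8° − 23·1.883 = 51.0; c'Δl = 32.95; W sinα = 58.5
Slice 5: Δl = 2.9/cos43.5° = 3.998 m; N'_5 = 96·cos43.5° − 11·3.998 = 25.7; c'Δl = 69.96; W sinα = 66.1
Σc'Δl = 240.4 kN/m; ΣN' = 277.5 kN/m; ΣW sinα = 213.2 kN/m
Resisting = 240.4 + 277.5·tan26.8° = 240.4 + 140.2 = 380.5 kN/m
FS = 380.5 / 213.2 = 1.785

FS = 1.78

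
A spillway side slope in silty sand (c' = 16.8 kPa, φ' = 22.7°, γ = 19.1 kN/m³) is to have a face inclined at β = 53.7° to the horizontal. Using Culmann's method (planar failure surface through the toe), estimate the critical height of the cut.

Culmann's analysis gives the critical failure plane at α_cr = (β + φ')/2 = (53.7 + 22.7)/2 = 38.2°, and the critical height
H_c = (4c'/γ) · sinβ cosφ' / [1 − cos(β − φ')]
    = (4·16.8/19.1) · sin53.7°·cos22.7° / [1 − cos(31.0°)]
    = 3.518 · 0.8059·0.9225 / [1 − 0.8572]
    = 3.518 · 0.7435 / 0.1428
    = 18.31 m

H_c = 18.31 m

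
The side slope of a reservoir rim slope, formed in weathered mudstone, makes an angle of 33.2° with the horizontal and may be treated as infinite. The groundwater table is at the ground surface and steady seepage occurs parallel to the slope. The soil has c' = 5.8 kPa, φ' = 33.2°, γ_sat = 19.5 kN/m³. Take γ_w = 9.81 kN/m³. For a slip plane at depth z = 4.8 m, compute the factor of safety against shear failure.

With seepage parallel to the slope and the water table at the surface, the effective normal stress on the slip plane uses the buoyant unit weight γ' = γ_sat − γ_w while the driving shear stress uses γ_sat:
FS = [c' + γ' z cos²β tanφ'] / [γ_sat z sinβ cosβ]
γ' = 19.5 − 9.81 = 9.69 kN/m³
Numerator = 5.8 + 9.69·4.8·cos²33.2°·tan33.2° = 5.8 + 9.69·4.8·0.7002·0.6544 = 27.111 kPa
Denominator = 19.5·4.8·sin33.2°·cos33.2° = 19.5·4.8·0.5476·0.8368 = 42.886 kPa
FS = 27.111 / 42.886 = 0.632

FS = 0.63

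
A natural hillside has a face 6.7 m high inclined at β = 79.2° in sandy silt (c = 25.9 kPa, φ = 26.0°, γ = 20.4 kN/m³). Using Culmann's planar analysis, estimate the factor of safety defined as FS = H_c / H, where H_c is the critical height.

H_c = (4c/γ) · sinβ cosφ / [1 − cos(β − φ)]
    = (4·25.9/20.4) · sin79.2°·cos26.0° / [1 − cos53.2°]
    = 5.078 · 0.8829 / 0.4010 = 11.18 m
FS = H_c / H = 11.18 / 6.7 = 1.669

FS = 1.67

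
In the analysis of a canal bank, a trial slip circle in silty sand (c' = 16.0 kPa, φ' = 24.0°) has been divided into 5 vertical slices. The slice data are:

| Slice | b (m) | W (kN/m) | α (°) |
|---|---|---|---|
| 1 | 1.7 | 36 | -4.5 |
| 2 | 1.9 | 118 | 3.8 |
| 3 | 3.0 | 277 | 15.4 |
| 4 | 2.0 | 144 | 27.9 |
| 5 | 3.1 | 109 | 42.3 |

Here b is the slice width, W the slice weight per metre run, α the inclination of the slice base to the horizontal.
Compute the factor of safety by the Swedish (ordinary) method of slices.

Ordinary method of slices: FS = Σ[c'·Δl_i + (W_i cosα_i)·tanφ'] / Σ W_i sinα_i, with Δl_i = b_i / cosα_i.
Slice 1: Δl = 1.7/cos(-4.5°) = 1.705 m; N'_1 = 36·cos(-4.5°) = 35.9; c'Δl = 27.28; W sinα = -2.8
Slice 2: Δl = 1.9/cos3.8° = 1.904 m; N'_2 = 118·cos3.8° = 117.7; c'Δl = 30.47; W sinα = 7.8
Slice 3: Δl = 3.0/cos15.4° = 3.112 m; N'_3 = 277·cos15.4° = 267.1; c'Δl = 49.79; W sinα = 73.6
Slice 4: Δl = 2.0/cos27.9° = 2.263 m; N'_4 = 144·cos27.9° = 127.3; c'Δl = 36.21; W sinα = 67.4
Slice 5: Δl = 3.1/cos42.3° = 4.191 m; N'_5 = 109·cos42.3° = 80.6; c'Δl = 67.06; W sinα = 73.4
Σc'Δl = 210.8 kN/m; ΣN' = 628.6 kN/m; ΣW sinα = 219.3 kN/m
Resisting = 210.8 + 628.6·tan24.0° = 210.8 + 279.9 = 490.7 kN/m
FS = 490.7 / 219.3 = 2.237

FS = 2.24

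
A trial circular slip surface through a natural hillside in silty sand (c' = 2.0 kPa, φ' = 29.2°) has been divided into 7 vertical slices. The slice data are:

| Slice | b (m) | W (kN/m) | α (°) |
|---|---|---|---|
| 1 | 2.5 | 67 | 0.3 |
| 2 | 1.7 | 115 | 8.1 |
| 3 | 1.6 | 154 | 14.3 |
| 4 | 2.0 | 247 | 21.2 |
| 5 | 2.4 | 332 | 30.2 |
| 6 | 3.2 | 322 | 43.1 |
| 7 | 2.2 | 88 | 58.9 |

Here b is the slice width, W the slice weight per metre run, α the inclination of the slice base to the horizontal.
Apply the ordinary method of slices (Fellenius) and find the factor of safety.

FS = 1.10

Ordinary method of slices: FS = Σ[c'·Δl_i + (W_i cosα_i)·tanφ'] / Σ W_i sinα_i, with Δl_i = b_i / cosα_i.
Slice 1: Δl = 2.5/cos0.3° = 2.500 m; N'_1 = 67·cos0.3° = 67.0; c'Δl = 5.00; W sinα = 0.4
Slice 2: Δl = 1.7/cos8.1° = 1.717 m; N'_2 = 115·cos8.1° = 113.9; c'Δl = 3.43; W sinα = 16.2
Slice 3: Δl = 1.6/cos14.3° = 1.651 m; N'_3 = 154·cos14.3° = 149.2; c'Δl = 3.30; W sinα = 38.0
Slice 4: Δl = 2.0/cos21.2° = 2.145 m; N'_4 = 247·cos21.2° = 230.3; c'Δl = 4.29; W sinα = 89.3
Slice 5: Δl = 2.4/cos30.2° = 2.777 m; N'_5 = 332·cos30.2° = 286.9; c'Δl = 5.55; W sinα = 167.0
Slice 6: Δl = 3.2/cos43.1° = 4.383 m; N'_6 = 322·cos43.1° = 235.1; c'Δl = 8.77; W sinα = 220.0
Slice 7: Δl = 2.2/cos58.9° = 4.259 m; N'_7 = 88·cos58.9° = 45.5; c'Δl = 8.52; W sinα = 75.4
Σc'Δl = 38.9 kN/m; ΣN' = 1127.9 kN/m; ΣW sinα = 606.3 kN/m
Resisting = 38.9 + 1127.9·tan29.2° = 38.9 + 630.3 = 669.2 kN/m
FS = 669.2 / 606.3 = 1.104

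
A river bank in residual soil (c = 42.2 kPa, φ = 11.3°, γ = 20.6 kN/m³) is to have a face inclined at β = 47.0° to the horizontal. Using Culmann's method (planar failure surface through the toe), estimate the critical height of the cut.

Culmann's analysis gives the critical failure plane at α_cr = (β + φ)/2 = (47.0 + 11.3)/2 = 29.1°, and the critical height
H_c = (4c/γ) · sinβ cosφ / [1 − cos(β − φ)]
    = (4·42.2/20.6) · sin47.0°·cos11.3° / [1 − cos(35.7°)]
    = 8.194 · 0.7314·0.9806 / [1 − 0.8121]
    = 8.194 · 0.7172 / 0.1879
    = 31.27 m

H_c = 31.27 m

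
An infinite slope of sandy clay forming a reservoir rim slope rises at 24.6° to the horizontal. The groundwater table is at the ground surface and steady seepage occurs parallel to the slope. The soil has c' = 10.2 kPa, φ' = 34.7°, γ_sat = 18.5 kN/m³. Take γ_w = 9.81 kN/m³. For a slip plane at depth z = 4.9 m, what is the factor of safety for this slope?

FS = 1.01

With seepage parallel to the slope and the water table at the surface, the effective normal stress on the slip plane uses the buoyant unit weight γ' = γ_sat − γ_w while the driving shear stress uses γ_sat:
FS = [c' + γ' z cos²β tanφ'] / [γ_sat z sinβ cosβ]
γ' = 18.5 − 9.81 = 8.69 kN/m³
Numerator = 10.2 + 8.69·4.9·cos²24.6°·tan34.7° = 10.2 + 8.69·4.9·0.8267·0.6924 = 34.575 kPa
Denominator = 18.5·4.9·sin24.6°·cos24.6° = 18.5·4.9·0.4163·0.9092 = 34.311 kPa
FS = 34.575 / 34.311 = 1.008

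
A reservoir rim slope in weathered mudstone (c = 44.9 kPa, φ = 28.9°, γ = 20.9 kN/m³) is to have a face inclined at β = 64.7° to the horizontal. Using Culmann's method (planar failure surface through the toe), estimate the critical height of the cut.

Culmann's analysis gives the critical failure plane at α_cr = (β + φ)/2 = (64.7 + 28.9)/2 = 46.8°, and the critical height
H_c = (4c/γ) · sinβ cosφ / [1 − cos(β − φ)]
    = (4·44.9/20.9) · sin64.7°·cos28.9° / [1 − cos(35.8°)]
    = 8.593 · 0.9041·0.8755 / [1 − 0.8111]
    = 8.593 · 0.7915 / 0.1889
    = 36.00 m

H_c = 36.00 m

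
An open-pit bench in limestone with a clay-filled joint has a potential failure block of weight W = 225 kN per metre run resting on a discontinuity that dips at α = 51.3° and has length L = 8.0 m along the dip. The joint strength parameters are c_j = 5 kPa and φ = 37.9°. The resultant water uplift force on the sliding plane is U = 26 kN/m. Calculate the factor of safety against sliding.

FS = 0.74

Resolving the block weight along and normal to the plane and applying the Mohr–Coulomb strength on the joint:
N' = W cosα − U = 225·cos51.3° − 26 = 114.7 kN/m
Driving force T = W sinα = 225·sin51.3° = 175.6 kN/m
Resisting force R = c_j·L + N'·tanφ = 5·8.0 + 114.7·tan37.9° = 40.0 + 89.3 = 129.3 kN/m
FS = R / T = 129.3 / 175.6 = 0.736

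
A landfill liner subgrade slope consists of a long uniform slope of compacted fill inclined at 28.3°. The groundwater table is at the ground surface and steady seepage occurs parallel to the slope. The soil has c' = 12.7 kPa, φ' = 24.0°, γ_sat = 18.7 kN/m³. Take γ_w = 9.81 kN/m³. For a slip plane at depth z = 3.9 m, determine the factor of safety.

With seepage parallel to the slope and the water table at the surface, the effective normal stress on the slip plane uses the buoyant unit weight γ' = γ_sat − γ_w while the driving shear stress uses γ_sat:
FS = [c' + γ' z cos²β tanφ'] / [γ_sat z sinβ cosβ]
γ' = 18.7 − 9.81 = 8.89 kN/m³
Numerator = 12.7 + 8.89·3.9·cos²28.3°·tan24.0° = 12.7 + 8.89·3.9·0.7752·0.4452 = 24.667 kPa
Denominator = 18.7·3.9·sin28.3°·cos28.3° = 18.7·3.9·0.4741·0.8805 = 30.443 kPa
FS = 24.667 / 30.443 = 0.810

FS = 0.81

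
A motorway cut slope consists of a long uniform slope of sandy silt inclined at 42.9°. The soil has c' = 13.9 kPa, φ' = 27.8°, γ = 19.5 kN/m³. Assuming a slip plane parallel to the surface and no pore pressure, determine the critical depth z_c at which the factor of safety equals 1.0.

Setting FS = 1.00 in FS = [c' + γz cos²β tanφ'] / [γz sinβ cosβ] and solving for z:
z = c' / [γ cosβ (FS·sinβ − cosβ·tanφ')]
  = 13.9 / [19.5·cos42.9°·(1.00·sin42.9° − cos42.9°·tan27.8°)]
  = 13.9 / [19.5·0.7325·(1.00·0.6807 − 0.7325·0.5272)]
  = 13.9 / 4.2067 = 3.304 m

z_c = 3.30 m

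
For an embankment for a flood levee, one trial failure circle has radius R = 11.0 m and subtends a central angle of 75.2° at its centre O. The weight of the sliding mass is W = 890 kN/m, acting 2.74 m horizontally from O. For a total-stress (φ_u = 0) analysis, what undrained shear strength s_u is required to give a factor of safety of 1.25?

FS = s_u·L_a·R / (W·d), so s_u = FS·W·d / (L_a·R).
Arc length L_a = R·θ = 11.0·(75.2°·π/180) = 11.0·1.3125 = 14.44 m
s_u = 1.25·890·2.74 / (14.44·11.0) = 3048.3 / 158.81 = 19.19 kPa

s_u = 19.2 kPa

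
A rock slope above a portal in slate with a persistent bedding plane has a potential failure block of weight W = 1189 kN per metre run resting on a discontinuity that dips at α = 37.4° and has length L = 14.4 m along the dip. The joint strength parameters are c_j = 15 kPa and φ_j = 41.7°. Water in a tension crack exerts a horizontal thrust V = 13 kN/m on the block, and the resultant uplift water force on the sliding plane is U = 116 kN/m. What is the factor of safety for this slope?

FS = 1.29

Resolving the block weight along and normal to the plane and applying the Mohr–Coulomb strength on the joint:
N' = W cosα − U − V sinα = 1189·cos37.4° − 116 − 13·sin37.4° = 820.7 kN/m
Driving force T = W sinα + V cosα = 1189·sin37.4° + 13·cos37.4° = 732.5 kN/m
Resisting force R = c_j·L + N'·tanφ_j = 15·14.4 + 820.7·tan41.7° = 216.0 + 731.2 = 947.2 kN/m
FS = R / T = 947.2 / 732.5 = 1.293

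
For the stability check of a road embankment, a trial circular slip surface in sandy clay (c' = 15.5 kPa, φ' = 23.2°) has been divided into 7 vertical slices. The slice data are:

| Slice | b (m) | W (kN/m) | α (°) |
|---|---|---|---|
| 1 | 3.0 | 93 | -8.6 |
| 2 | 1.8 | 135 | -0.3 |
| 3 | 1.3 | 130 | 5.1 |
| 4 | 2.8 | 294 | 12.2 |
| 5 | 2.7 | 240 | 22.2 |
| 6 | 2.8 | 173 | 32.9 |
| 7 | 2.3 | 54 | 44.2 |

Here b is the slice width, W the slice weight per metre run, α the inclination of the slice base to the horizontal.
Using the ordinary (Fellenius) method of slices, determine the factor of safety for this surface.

Ordinary method of slices: FS = Σ[c'·Δl_i + (W_i cosα_i)·tanφ'] / Σ W_i sinα_i, with Δl_i = b_i / cosα_i.
Slice 1: Δl = 3.0/cos(-8.6°) = 3.034 m; N'_1 = 93·cos(-8.6°) = 92.0; c'Δl = 47.03; W sinα = -13.9
Slice 2: Δl = 1.8/cos(-0.3°) = 1.800 m; N'_2 = 135·cos(-0.3°) = 135.0; c'Δl = 27.90; W sinα = -0.7
Slice 3: Δl = 1.3/cos5.1° = 1.305 m; N'_3 = 130·cos5.1° = 129.5; c'Δl = 20.23; W sinα = 11.6
Slice 4: Δl = 2.8/cos12.2° = 2.865 m; N'_4 = 294·cos12.2° = 287.4; c'Δl = 44.40; W sinα = 62.1
Slice 5: Δl = 2.7/cos22.2° = 2.916 m; N'_5 = 240·cos22.2° = 222.2; c'Δl = 45.20; W sinα = 90.7
Slice 6: Δl = 2.8/cos32.9° = 3.335 m; N'_6 = 173·cos32.9° = 145.3; c'Δl = 51.69; W sinα = 94.0
Slice 7: Δl = 2.3/cos44.2° = 3.208 m; N'_7 = 54·cos44.2° = 38.7; c'Δl = 49.73; W sinα = 37.6
Σc'Δl = 286.2 kN/m; ΣN' = 1050.0 kN/m; ΣW sinα = 281.4 kN/m
Resisting = 286.2 + 1050.0·tan23.2° = 286.2 + 450.0 = 736.2 kN/m
FS = 736.2 / 281.4 = 2.616

FS = 2.62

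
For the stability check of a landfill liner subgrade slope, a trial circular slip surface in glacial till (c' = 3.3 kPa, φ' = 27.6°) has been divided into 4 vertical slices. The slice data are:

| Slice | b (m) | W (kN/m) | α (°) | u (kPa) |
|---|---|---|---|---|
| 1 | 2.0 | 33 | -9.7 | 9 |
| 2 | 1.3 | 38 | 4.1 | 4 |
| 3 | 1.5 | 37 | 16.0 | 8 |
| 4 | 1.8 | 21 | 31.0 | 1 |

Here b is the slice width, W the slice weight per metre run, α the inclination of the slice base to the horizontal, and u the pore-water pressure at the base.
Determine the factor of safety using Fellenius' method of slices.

Ordinary method of slices: FS = Σ[c'·Δl_i + (W_i cosα_i − u_i·Δl_i)·tanφ'] / Σ W_i sinα_i, with Δl_i = b_i / cosα_i.
Slice 1: Δl = 2.0/cos(-9.7°) = 2.029 m; N'_1 = 33·cos(-9.7°) − 9·2.029 = 14.3; c'Δl = 6.70; W sinα = -5.6
Slice 2: Δl = 1.3/cos4.1° = 1.303 m; N'_2 = 38·cos4.1° − 4·1.303 = 32.7; c'Δl = 4.30; W sinα = 2.7
Slice 3: Δl = 1.5/cos16.0° = 1.560 m; N'_3 = 37·cos16.0° − 8·1.560 = 23.1; c'Δl = 5.15; W sinα = 10.2
Slice 4: Δl = 1.8/cos31.0° = 2.100 m; N'_4 = 21·cos31.0° − 1·2.100 = 15.9; c'Δl = 6.93; W sinα = 10.8
Σc'Δl = 23.1 kN/m; ΣN' = 85.9 kN/m; ΣW sinα = 18.2 kN/m
Resisting = 23.1 + 85.9·tan27.6° = 23.1 + 44.9 = 68.0 kN/m
FS = 68.0 / 18.2 = 3.742

FS = 3.74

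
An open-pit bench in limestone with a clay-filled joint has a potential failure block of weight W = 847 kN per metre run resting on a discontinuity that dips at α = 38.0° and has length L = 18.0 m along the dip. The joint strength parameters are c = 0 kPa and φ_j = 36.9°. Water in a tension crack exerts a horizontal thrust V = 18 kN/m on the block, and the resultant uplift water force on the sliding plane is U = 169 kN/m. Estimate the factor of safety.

Resolving the block weight along and normal to the plane and applying the Mohr–Coulomb strength on the joint:
N' = W cosα − U − V sinα = 847·cos38.0° − 169 − 18·sin38.0° = 487.4 kN/m
Driving force T = W sinα + V cosα = 847·sin38.0° + 18·cos38.0° = 535.6 kN/m
Resisting force R = c·L + N'·tanφ_j = 0·18.0 + 487.4·tan36.9° = 0.0 + 365.9 = 365.9 kN/m
FS = R / T = 365.9 / 535.6 = 0.683

FS = 0.68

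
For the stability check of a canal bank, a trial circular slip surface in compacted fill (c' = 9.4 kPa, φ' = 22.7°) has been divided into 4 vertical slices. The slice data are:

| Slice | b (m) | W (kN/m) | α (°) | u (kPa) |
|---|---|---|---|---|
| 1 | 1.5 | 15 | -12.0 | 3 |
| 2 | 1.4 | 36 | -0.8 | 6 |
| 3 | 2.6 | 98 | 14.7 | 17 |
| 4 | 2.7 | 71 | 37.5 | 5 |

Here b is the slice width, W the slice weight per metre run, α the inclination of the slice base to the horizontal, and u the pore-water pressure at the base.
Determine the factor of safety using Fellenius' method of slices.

FS = 2.13

Ordinary method of slices: FS = Σ[c'·Δl_i + (W_i cosα_i − u_i·Δl_i)·tanφ'] / Σ W_i sinα_i, with Δl_i = b_i / cosα_i.
Slice 1: Δl = 1.5/cos(-12.0°) = 1.534 m; N'_1 = 15·cos(-12.0°) − 3·1.534 = 10.1; c'Δl = 14.42; W sinα = -3.1
Slice 2: Δl = 1.4/cos(-0.8°) = 1.400 m; N'_2 = 36·cos(-0.8°) − 6·1.400 = 27.6; c'Δl = 13.16; W sinα = -0.5
Slice 3: Δl = 2.6/cos14.7° = 2.688 m; N'_3 = 98·cos14.7° − 17·2.688 = 49.1; c'Δl = 25.27; W sinα = 24.9
Slice 4: Δl = 2.7/cos37.5° = 3.403 m; N'_4 = 71·cos37.5° − 5·3.403 = 39.3; c'Δl = 31.99; W sinα = 43.2
Σc'Δl = 84.8 kN/m; ΣN' = 126.1 kN/m; ΣW sinα = 64.5 kN/m
Resisting = 84.8 + 126.1·tan22.7° = 84.8 + 52.7 = 137.6 kN/m
FS = 137.6 / 64.5 = 2.134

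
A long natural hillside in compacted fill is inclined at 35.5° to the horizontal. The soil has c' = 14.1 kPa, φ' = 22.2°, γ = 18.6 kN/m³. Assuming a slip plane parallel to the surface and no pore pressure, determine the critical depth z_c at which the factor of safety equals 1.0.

Setting FS = 1.00 in FS = [c' + γz cos²β tanφ'] / [γz sinβ cosβ] and solving for z:
z = c' / [γ cosβ (FS·sinβ − cosβ·tanφ')]
  = 14.1 / [18.6·cos35.5°·(1.00·sin35.5° − cos35.5°·tan22.2°)]
  = 14.1 / [18.6·0.8141·(1.00·0.5807 − 0.8141·0.4081)]
  = 14.1 / 3.7624 = 3.748 m

z_c = 3.75 m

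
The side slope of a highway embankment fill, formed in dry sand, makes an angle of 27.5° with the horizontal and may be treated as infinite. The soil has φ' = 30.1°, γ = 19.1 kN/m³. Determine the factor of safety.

FS = 1.11

For a dry cohesionless infinite slope the factor of safety is FS = tanφ' / tanβ.
FS = tan30.1° / tan27.5° = 0.5797 / 0.5206 = 1.114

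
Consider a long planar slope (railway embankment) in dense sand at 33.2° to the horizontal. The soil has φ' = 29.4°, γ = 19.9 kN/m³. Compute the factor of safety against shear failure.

For a dry cohesionless infinite slope the factor of safety is FS = tanφ' / tanβ.
FS = tan29.4° / tan33.2° = 0.5635 / 0.6544 = 0.861

FS = 0.86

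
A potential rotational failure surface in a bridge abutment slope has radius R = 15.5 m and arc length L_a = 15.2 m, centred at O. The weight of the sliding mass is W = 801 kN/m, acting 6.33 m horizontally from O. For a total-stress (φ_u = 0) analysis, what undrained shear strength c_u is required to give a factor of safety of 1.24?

c_u = 26.7 kPa

FS = c_u·L_a·R / (W·d), so c_u = FS·W·d / (L_a·R).
c_u = 1.24·801·6.33 / (15.20·15.5) = 6287.2 / 235.60 = 26.69 kPa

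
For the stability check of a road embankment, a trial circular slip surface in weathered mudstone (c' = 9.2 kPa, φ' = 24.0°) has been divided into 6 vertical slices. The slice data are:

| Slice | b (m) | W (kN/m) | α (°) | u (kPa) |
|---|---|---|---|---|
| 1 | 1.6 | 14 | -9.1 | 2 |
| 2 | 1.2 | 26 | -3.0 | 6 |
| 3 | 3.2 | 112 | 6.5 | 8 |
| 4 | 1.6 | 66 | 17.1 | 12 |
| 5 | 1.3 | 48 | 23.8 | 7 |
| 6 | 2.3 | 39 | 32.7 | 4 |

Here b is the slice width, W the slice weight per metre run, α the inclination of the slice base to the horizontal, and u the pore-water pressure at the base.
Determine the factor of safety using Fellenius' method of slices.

Ordinary method of slices: FS = Σ[c'·Δl_i + (W_i cosα_i − u_i·Δl_i)·tanφ'] / Σ W_i sinα_i, with Δl_i = b_i / cosα_i.
Slice 1: Δl = 1.6/cos(-9.1°) = 1.620 m; N'_1 = 14·cos(-9.1°) − 2·1.620 = 10.6; c'Δl = 14.91; W sinα = -2.2
Slice 2: Δl = 1.2/cos(-3.0°) = 1.202 m; N'_2 = 26·cos(-3.0°) − 6·1.202 = 18.8; c'Δl = 11.06; W sinα = -1.4
Slice 3: Δl = 3.2/cos6.5° = 3.221 m; N'_3 = 112·cos6.5° − 8·3.221 = 85.5; c'Δl = 29.63; W sinα = 12.7
Slice 4: Δl = 1.6/cos17.1° = 1.674 m; N'_4 = 66·cos17.1° − 12·1.674 = 43.0; c'Δl = 15.40; W sinα = 19.4
Slice 5: Δl = 1.3/cos23.8° = 1.421 m; N'_5 = 48·cos23.8° − 7·1.421 = 34.0; c'Δl = 13.07; W sinα = 19.4
Slice 6: Δl = 2.3/cos32.7° = 2.733 m; N'_6 = 39·cos32.7° − 4·2.733 = 21.9; c'Δl = 25.15; W sinα = 21.1
Σc'Δl = 109.2 kN/m; ΣN' = 213.7 kN/m; ΣW sinα = 69.0 kN/m
Resisting = 109.2 + 213.7·tan24.0° = 109.2 + 95.1 = 204.4 kN/m
FS = 204.4 / 69.0 = 2.964

FS = 2.96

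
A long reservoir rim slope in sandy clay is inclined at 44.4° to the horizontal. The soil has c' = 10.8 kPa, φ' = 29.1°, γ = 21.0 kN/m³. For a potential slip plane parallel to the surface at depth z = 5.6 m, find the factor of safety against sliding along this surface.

For an infinite slope with a slip plane parallel to the surface (no pore pressure): FS = [c' + γz cos²β tanφ'] / [γz sinβ cosβ].
γz = 21.0·5.6 = 117.60 kN/m²
Numerator = 10.8 + 117.60·cos²44.4°·tan29.1° = 10.8 + 117.60·0.5105·0.5566 = 44.213 kPa
Denominator = 117.60·sin44.4°·cos44.4° = 117.60·0.6997·0.7145 = 58.787 kPa
FS = 44.213 / 58.787 = 0.752

FS = 0.75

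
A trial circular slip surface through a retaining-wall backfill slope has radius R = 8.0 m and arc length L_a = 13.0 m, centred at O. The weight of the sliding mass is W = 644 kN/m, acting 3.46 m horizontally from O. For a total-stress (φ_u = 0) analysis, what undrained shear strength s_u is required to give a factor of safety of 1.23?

FS = s_u·L_a·R / (W·d), so s_u = FS·W·d / (L_a·R).
s_u = 1.23·644·3.46 / (13.00·8.0) = 2740.7 / 104.00 = 26.35 kPa

s_u = 26.4 kPa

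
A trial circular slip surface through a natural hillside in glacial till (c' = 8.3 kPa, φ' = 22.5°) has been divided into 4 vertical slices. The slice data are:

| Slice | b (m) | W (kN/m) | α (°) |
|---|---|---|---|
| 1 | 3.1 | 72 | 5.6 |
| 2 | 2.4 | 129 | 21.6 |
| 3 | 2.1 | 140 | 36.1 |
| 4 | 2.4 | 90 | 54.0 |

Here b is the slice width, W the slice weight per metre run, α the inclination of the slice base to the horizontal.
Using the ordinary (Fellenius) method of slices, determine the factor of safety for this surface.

FS = 1.20

Ordinary method of slices: FS = Σ[c'·Δl_i + (W_i cosα_i)·tanφ'] / Σ W_i sinα_i, with Δl_i = b_i / cosα_i.
Slice 1: Δl = 3.1/cos5.6° = 3.115 m; N'_1 = 72·cos5.6° = 71.7; c'Δl = 25.85; W sinα = 7.0
Slice 2: Δl = 2.4/cos21.6° = 2.581 m; N'_2 = 129·cos21.6° = 119.9; c'Δl = 21.42; W sinα = 47.5
Slice 3: Δl = 2.1/cos36.1° = 2.599 m; N'_3 = 140·cos36.1° = 113.1; c'Δl = 21.57; W sinα = 82.5
Slice 4: Δl = 2.4/cos54.0° = 4.083 m; N'_4 = 90·cos54.0° = 52.9; c'Δl = 33.89; W sinα = 72.8
Σc'Δl = 102.7 kN/m; ΣN' = 357.6 kN/m; ΣW sinα = 209.8 kN/m
Resisting = 102.7 + 357.6·tan22.5° = 102.7 + 148.1 = 250.9 kN/m
FS = 250.9 / 209.8 = 1.196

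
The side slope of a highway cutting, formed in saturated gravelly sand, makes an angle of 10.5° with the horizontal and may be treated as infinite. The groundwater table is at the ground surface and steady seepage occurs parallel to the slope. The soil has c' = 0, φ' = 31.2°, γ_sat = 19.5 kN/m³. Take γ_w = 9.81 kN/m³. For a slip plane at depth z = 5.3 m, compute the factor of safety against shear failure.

FS = 1.62

With seepage parallel to the slope and the water table at the surface, the effective normal stress on the slip plane uses the buoyant unit weight γ' = γ_sat − γ_w while the driving shear stress uses γ_sat:
FS = [c' + γ' z cos²β tanφ'] / [γ_sat z sinβ cosβ]
(For c' = 0 this reduces to FS = (γ'/γ_sat)·tanφ'/tanβ.)
γ' = 19.5 − 9.81 = 9.69 kN/m³
Numerator = 0.0 + 9.69·5.3·cos²10.5°·tan31.2° = 0.0 + 9.69·5.3·0.9668·0.6056 = 30.070 kPa
Denominator = 19.5·5.3·sin10.5°·cos10.5° = 19.5·5.3·0.1822·0.9833 = 18.519 kPa
FS = 30.070 / 18.519 = 1.624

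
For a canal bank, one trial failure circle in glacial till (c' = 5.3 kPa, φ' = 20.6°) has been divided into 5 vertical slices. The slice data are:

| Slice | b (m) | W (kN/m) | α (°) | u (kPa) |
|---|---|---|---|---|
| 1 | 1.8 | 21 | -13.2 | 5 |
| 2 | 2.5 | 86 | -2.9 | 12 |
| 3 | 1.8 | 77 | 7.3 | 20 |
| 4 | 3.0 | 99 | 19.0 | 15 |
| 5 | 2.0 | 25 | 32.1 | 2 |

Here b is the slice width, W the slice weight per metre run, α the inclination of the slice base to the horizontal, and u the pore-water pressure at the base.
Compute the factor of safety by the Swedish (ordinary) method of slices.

FS = 2.72

Ordinary method of slices: FS = Σ[c'·Δl_i + (W_i cosα_i − u_i·Δl_i)·tanφ'] / Σ W_i sinα_i, with Δl_i = b_i / cosα_i.
Slice 1: Δl = 1.8/cos(-13.2°) = 1.849 m; N'_1 = 21·cos(-13.2°) − 5·1.849 = 11.2; c'Δl = 9.80; W sinα = -4.8
Slice 2: Δl = 2.5/cos(-2.9°) = 2.503 m; N'_2 = 86·cos(-2.9°) − 12·2.503 = 55.9; c'Δl = 13.27; W sinα = -4.4
Slice 3: Δl = 1.8/cos7.3° = 1.815 m; N'_3 = 77·cos7.3° − 20·1.815 = 40.1; c'Δl = 9.62; W sinα = 9.8
Slice 4: Δl = 3.0/cos19.0° = 3.173 m; N'_4 = 99·cos19.0° − 15·3.173 = 46.0; c'Δl = 16.82; W sinα = 32.2
Slice 5: Δl = 2.0/cos32.1° = 2.361 m; N'_5 = 25·cos32.1° − 2·2.361 = 16.5; c'Δl = 12.51; W sinα = 13.3
Σc'Δl = 62.0 kN/m; ΣN' = 169.6 kN/m; ΣW sinα = 46.2 kN/m
Resisting = 62.0 + 169.6·tan20.6° = 62.0 + 63.7 = 125.8 kN/m
FS = 125.8 / 46.2 = 2.725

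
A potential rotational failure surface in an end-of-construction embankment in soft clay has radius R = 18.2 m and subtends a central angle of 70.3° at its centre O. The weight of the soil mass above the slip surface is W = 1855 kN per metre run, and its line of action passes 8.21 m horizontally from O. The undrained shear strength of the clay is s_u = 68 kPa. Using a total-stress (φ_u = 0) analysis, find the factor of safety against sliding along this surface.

FS = 1.81

Taking moments about the centre O, the resisting moment is provided by the undrained shear strength acting along the arc:
Arc length L_a = R·θ = 18.2·(70.3°·π/180) = 18.2·1.2270 = 22.33 m
M_R = s_u·L_a·R = 68·22.33·18.2 = 27636.6 kN·m/m
M_D = W·d = 1855·8.21 = 15229.6 kN·m/m
FS = M_R / M_D = 27636.6 / 15229.6 = 1.815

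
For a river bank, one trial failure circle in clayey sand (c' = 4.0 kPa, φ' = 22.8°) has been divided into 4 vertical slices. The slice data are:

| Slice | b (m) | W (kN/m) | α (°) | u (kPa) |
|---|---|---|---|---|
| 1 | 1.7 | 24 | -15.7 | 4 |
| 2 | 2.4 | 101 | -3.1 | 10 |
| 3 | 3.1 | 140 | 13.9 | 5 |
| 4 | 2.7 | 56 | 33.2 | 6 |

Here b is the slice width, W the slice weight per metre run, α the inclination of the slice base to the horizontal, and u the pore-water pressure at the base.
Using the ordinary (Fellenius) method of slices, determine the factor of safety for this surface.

Ordinary method of slices: FS = Σ[c'·Δl_i + (W_i cosα_i − u_i·Δl_i)·tanφ'] / Σ W_i sinα_i, with Δl_i = b_i / cosα_i.
Slice 1: Δl = 1.7/cos(-15.7°) = 1.766 m; N'_1 = 24·cos(-15.7°) − 4·1.766 = 16.0; c'Δl = 7.06; W sinα = -6.5
Slice 2: Δl = 2.4/cos(-3.1°) = 2.404 m; N'_2 = 101·cos(-3.1°) − 10·2.404 = 76.8; c'Δl = 9.61; W sinα = -5.5
Slice 3: Δl = 3.1/cos13.9° = 3.194 m; N'_3 = 140·cos13.9° − 5·3.194 = 119.9; c'Δl = 12.77; W sinα = 33.6
Slice 4: Δl = 2.7/cos33.2° = 3.227 m; N'_4 = 56·cos33.2° − 6·3.227 = 27.5; c'Δl = 12.91; W sinα = 30.7
Σc'Δl = 42.4 kN/m; ΣN' = 240.3 kN/m; ΣW sinα = 52.3 kN/m
Resisting = 42.4 + 240.3·tan22.8° = 42.4 + 101.0 = 143.4 kN/m
FS = 143.4 / 52.3 = 2.739

FS = 2.74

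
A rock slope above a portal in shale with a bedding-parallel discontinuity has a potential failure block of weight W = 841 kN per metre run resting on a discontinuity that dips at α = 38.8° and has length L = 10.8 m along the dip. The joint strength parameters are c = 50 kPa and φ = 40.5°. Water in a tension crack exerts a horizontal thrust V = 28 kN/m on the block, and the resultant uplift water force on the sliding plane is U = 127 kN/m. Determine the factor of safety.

Resolving the block weight along and normal to the plane and applying the Mohr–Coulomb strength on the joint:
N' = W cosα − U − V sinα = 841·cos38.8° − 127 − 28·sin38.8° = 510.9 kN/m
Driving force T = W sinα + V cosα = 841·sin38.8° + 28·cos38.8° = 548.8 kN/m
Resisting force R = c·L + N'·tanφ = 50·10.8 + 510.9·tan40.5° = 540.0 + 436.3 = 976.3 kN/m
FS = R / T = 976.3 / 548.8 = 1.779

FS = 1.78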